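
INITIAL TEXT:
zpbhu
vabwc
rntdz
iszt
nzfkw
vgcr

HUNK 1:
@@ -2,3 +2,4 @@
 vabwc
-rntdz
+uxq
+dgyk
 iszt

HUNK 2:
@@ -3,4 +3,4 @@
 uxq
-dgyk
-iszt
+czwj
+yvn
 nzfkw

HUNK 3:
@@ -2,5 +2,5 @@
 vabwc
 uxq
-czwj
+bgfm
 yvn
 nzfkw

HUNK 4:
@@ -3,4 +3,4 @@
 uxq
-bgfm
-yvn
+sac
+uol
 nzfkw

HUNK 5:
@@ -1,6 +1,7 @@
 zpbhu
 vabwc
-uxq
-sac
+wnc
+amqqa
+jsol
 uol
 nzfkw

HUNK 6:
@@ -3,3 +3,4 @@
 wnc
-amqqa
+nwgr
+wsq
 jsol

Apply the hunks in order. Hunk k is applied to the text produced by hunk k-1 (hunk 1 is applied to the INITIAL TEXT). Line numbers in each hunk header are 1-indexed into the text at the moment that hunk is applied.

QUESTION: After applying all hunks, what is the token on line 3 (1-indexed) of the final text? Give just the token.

Hunk 1: at line 2 remove [rntdz] add [uxq,dgyk] -> 7 lines: zpbhu vabwc uxq dgyk iszt nzfkw vgcr
Hunk 2: at line 3 remove [dgyk,iszt] add [czwj,yvn] -> 7 lines: zpbhu vabwc uxq czwj yvn nzfkw vgcr
Hunk 3: at line 2 remove [czwj] add [bgfm] -> 7 lines: zpbhu vabwc uxq bgfm yvn nzfkw vgcr
Hunk 4: at line 3 remove [bgfm,yvn] add [sac,uol] -> 7 lines: zpbhu vabwc uxq sac uol nzfkw vgcr
Hunk 5: at line 1 remove [uxq,sac] add [wnc,amqqa,jsol] -> 8 lines: zpbhu vabwc wnc amqqa jsol uol nzfkw vgcr
Hunk 6: at line 3 remove [amqqa] add [nwgr,wsq] -> 9 lines: zpbhu vabwc wnc nwgr wsq jsol uol nzfkw vgcr
Final line 3: wnc

Answer: wnc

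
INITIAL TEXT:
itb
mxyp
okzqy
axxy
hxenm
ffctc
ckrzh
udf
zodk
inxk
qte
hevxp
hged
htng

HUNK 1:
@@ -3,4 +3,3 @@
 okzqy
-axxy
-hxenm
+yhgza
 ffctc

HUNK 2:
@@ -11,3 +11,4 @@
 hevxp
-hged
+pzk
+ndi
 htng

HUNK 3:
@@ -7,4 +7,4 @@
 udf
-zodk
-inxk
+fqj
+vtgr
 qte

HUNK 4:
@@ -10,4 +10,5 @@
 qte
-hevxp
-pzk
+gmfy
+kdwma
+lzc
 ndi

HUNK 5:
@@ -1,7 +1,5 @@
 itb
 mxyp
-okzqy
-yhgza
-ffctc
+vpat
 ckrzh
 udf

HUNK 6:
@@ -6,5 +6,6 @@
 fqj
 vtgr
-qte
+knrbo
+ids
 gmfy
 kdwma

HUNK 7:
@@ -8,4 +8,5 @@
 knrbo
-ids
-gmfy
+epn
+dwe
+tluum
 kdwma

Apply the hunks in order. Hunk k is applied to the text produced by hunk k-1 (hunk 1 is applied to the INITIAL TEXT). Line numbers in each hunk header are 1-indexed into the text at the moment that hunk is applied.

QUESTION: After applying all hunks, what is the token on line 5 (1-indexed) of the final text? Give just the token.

Hunk 1: at line 3 remove [axxy,hxenm] add [yhgza] -> 13 lines: itb mxyp okzqy yhgza ffctc ckrzh udf zodk inxk qte hevxp hged htng
Hunk 2: at line 11 remove [hged] add [pzk,ndi] -> 14 lines: itb mxyp okzqy yhgza ffctc ckrzh udf zodk inxk qte hevxp pzk ndi htng
Hunk 3: at line 7 remove [zodk,inxk] add [fqj,vtgr] -> 14 lines: itb mxyp okzqy yhgza ffctc ckrzh udf fqj vtgr qte hevxp pzk ndi htng
Hunk 4: at line 10 remove [hevxp,pzk] add [gmfy,kdwma,lzc] -> 15 lines: itb mxyp okzqy yhgza ffctc ckrzh udf fqj vtgr qte gmfy kdwma lzc ndi htng
Hunk 5: at line 1 remove [okzqy,yhgza,ffctc] add [vpat] -> 13 lines: itb mxyp vpat ckrzh udf fqj vtgr qte gmfy kdwma lzc ndi htng
Hunk 6: at line 6 remove [qte] add [knrbo,ids] -> 14 lines: itb mxyp vpat ckrzh udf fqj vtgr knrbo ids gmfy kdwma lzc ndi htng
Hunk 7: at line 8 remove [ids,gmfy] add [epn,dwe,tluum] -> 15 lines: itb mxyp vpat ckrzh udf fqj vtgr knrbo epn dwe tluum kdwma lzc ndi htng
Final line 5: udf

Answer: udf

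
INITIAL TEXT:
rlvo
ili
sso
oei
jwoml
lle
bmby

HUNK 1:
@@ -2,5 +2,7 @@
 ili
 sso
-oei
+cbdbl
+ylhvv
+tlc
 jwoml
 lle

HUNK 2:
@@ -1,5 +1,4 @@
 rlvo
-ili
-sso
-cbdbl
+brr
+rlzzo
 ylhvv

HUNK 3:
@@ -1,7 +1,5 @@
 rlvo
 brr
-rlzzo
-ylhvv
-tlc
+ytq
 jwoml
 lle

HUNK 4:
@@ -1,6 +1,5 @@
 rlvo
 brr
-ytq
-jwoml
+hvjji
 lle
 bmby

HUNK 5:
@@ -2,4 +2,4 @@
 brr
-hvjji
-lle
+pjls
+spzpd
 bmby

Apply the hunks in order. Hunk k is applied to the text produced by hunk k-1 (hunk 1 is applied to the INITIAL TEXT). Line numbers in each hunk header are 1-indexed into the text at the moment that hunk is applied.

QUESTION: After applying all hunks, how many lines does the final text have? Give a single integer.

Answer: 5

Derivation:
Hunk 1: at line 2 remove [oei] add [cbdbl,ylhvv,tlc] -> 9 lines: rlvo ili sso cbdbl ylhvv tlc jwoml lle bmby
Hunk 2: at line 1 remove [ili,sso,cbdbl] add [brr,rlzzo] -> 8 lines: rlvo brr rlzzo ylhvv tlc jwoml lle bmby
Hunk 3: at line 1 remove [rlzzo,ylhvv,tlc] add [ytq] -> 6 lines: rlvo brr ytq jwoml lle bmby
Hunk 4: at line 1 remove [ytq,jwoml] add [hvjji] -> 5 lines: rlvo brr hvjji lle bmby
Hunk 5: at line 2 remove [hvjji,lle] add [pjls,spzpd] -> 5 lines: rlvo brr pjls spzpd bmby
Final line count: 5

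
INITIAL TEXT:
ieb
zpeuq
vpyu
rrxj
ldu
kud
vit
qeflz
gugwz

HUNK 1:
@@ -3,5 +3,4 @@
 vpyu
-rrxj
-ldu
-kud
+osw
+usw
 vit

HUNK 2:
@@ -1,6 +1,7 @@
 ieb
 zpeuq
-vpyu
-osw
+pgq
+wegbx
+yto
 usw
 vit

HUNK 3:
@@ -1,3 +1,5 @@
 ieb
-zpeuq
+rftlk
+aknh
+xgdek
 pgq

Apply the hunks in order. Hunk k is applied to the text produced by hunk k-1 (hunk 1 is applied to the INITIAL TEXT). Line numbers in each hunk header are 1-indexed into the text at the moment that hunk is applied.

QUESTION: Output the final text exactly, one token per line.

Answer: ieb
rftlk
aknh
xgdek
pgq
wegbx
yto
usw
vit
qeflz
gugwz

Derivation:
Hunk 1: at line 3 remove [rrxj,ldu,kud] add [osw,usw] -> 8 lines: ieb zpeuq vpyu osw usw vit qeflz gugwz
Hunk 2: at line 1 remove [vpyu,osw] add [pgq,wegbx,yto] -> 9 lines: ieb zpeuq pgq wegbx yto usw vit qeflz gugwz
Hunk 3: at line 1 remove [zpeuq] add [rftlk,aknh,xgdek] -> 11 lines: ieb rftlk aknh xgdek pgq wegbx yto usw vit qeflz gugwz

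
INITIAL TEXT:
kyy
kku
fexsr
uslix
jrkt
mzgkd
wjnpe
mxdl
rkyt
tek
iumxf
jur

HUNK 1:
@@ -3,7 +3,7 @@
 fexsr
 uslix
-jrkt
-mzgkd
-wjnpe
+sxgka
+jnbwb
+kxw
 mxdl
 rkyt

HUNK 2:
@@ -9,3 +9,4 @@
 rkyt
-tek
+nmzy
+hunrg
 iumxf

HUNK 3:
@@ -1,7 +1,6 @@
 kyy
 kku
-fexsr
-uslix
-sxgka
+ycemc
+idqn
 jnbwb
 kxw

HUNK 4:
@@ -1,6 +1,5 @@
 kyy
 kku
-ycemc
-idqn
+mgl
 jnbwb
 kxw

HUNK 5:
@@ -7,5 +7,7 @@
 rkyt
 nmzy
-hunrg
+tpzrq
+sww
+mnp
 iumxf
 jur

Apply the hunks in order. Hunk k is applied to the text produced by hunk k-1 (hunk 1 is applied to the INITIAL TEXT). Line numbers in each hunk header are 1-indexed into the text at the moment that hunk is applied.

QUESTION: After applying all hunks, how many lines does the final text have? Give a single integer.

Hunk 1: at line 3 remove [jrkt,mzgkd,wjnpe] add [sxgka,jnbwb,kxw] -> 12 lines: kyy kku fexsr uslix sxgka jnbwb kxw mxdl rkyt tek iumxf jur
Hunk 2: at line 9 remove [tek] add [nmzy,hunrg] -> 13 lines: kyy kku fexsr uslix sxgka jnbwb kxw mxdl rkyt nmzy hunrg iumxf jur
Hunk 3: at line 1 remove [fexsr,uslix,sxgka] add [ycemc,idqn] -> 12 lines: kyy kku ycemc idqn jnbwb kxw mxdl rkyt nmzy hunrg iumxf jur
Hunk 4: at line 1 remove [ycemc,idqn] add [mgl] -> 11 lines: kyy kku mgl jnbwb kxw mxdl rkyt nmzy hunrg iumxf jur
Hunk 5: at line 7 remove [hunrg] add [tpzrq,sww,mnp] -> 13 lines: kyy kku mgl jnbwb kxw mxdl rkyt nmzy tpzrq sww mnp iumxf jur
Final line count: 13

Answer: 13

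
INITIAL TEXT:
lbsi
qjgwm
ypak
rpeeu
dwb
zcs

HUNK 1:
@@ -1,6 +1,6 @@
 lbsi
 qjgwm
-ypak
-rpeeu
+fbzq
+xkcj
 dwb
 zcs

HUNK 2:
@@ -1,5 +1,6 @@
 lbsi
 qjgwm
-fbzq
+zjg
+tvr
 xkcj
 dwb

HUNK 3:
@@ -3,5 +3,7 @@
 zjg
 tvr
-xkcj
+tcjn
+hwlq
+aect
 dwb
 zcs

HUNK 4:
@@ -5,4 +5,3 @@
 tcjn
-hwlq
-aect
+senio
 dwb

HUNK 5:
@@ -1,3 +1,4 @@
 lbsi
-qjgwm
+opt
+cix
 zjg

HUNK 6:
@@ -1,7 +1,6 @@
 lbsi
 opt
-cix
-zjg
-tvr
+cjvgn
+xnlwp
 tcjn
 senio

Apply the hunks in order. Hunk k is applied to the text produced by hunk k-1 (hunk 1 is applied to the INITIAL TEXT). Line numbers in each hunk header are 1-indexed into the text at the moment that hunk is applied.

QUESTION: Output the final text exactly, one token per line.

Hunk 1: at line 1 remove [ypak,rpeeu] add [fbzq,xkcj] -> 6 lines: lbsi qjgwm fbzq xkcj dwb zcs
Hunk 2: at line 1 remove [fbzq] add [zjg,tvr] -> 7 lines: lbsi qjgwm zjg tvr xkcj dwb zcs
Hunk 3: at line 3 remove [xkcj] add [tcjn,hwlq,aect] -> 9 lines: lbsi qjgwm zjg tvr tcjn hwlq aect dwb zcs
Hunk 4: at line 5 remove [hwlq,aect] add [senio] -> 8 lines: lbsi qjgwm zjg tvr tcjn senio dwb zcs
Hunk 5: at line 1 remove [qjgwm] add [opt,cix] -> 9 lines: lbsi opt cix zjg tvr tcjn senio dwb zcs
Hunk 6: at line 1 remove [cix,zjg,tvr] add [cjvgn,xnlwp] -> 8 lines: lbsi opt cjvgn xnlwp tcjn senio dwb zcs

Answer: lbsi
opt
cjvgn
xnlwp
tcjn
senio
dwb
zcs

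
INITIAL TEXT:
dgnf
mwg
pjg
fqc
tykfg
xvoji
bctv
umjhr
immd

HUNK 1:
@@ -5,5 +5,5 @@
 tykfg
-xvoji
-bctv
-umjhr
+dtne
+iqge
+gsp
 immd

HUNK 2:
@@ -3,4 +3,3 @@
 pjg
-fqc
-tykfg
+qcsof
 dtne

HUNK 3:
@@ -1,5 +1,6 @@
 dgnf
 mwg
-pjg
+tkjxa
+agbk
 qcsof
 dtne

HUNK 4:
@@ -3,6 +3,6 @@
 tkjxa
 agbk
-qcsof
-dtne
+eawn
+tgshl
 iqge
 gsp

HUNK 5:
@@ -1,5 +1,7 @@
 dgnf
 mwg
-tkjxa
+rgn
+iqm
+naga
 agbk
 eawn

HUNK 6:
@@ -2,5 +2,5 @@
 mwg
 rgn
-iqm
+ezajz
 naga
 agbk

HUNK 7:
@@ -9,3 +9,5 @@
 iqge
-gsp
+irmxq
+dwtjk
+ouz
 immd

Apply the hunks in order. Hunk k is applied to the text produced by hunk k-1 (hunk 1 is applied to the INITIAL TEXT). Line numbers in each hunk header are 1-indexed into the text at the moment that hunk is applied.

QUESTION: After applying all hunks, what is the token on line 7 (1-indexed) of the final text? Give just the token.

Answer: eawn

Derivation:
Hunk 1: at line 5 remove [xvoji,bctv,umjhr] add [dtne,iqge,gsp] -> 9 lines: dgnf mwg pjg fqc tykfg dtne iqge gsp immd
Hunk 2: at line 3 remove [fqc,tykfg] add [qcsof] -> 8 lines: dgnf mwg pjg qcsof dtne iqge gsp immd
Hunk 3: at line 1 remove [pjg] add [tkjxa,agbk] -> 9 lines: dgnf mwg tkjxa agbk qcsof dtne iqge gsp immd
Hunk 4: at line 3 remove [qcsof,dtne] add [eawn,tgshl] -> 9 lines: dgnf mwg tkjxa agbk eawn tgshl iqge gsp immd
Hunk 5: at line 1 remove [tkjxa] add [rgn,iqm,naga] -> 11 lines: dgnf mwg rgn iqm naga agbk eawn tgshl iqge gsp immd
Hunk 6: at line 2 remove [iqm] add [ezajz] -> 11 lines: dgnf mwg rgn ezajz naga agbk eawn tgshl iqge gsp immd
Hunk 7: at line 9 remove [gsp] add [irmxq,dwtjk,ouz] -> 13 lines: dgnf mwg rgn ezajz naga agbk eawn tgshl iqge irmxq dwtjk ouz immd
Final line 7: eawn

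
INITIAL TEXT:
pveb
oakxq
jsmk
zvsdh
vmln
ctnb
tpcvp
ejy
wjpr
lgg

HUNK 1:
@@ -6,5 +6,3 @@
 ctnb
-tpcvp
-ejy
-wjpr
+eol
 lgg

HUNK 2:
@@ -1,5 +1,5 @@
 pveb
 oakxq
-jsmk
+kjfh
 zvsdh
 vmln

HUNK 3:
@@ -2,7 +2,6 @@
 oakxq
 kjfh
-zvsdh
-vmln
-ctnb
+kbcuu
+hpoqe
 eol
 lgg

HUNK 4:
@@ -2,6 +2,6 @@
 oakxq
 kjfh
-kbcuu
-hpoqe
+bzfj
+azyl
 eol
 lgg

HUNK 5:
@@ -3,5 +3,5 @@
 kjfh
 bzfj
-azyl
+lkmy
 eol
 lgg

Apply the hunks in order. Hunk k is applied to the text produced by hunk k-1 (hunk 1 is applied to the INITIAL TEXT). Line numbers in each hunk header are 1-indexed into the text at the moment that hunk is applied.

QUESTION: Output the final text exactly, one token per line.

Answer: pveb
oakxq
kjfh
bzfj
lkmy
eol
lgg

Derivation:
Hunk 1: at line 6 remove [tpcvp,ejy,wjpr] add [eol] -> 8 lines: pveb oakxq jsmk zvsdh vmln ctnb eol lgg
Hunk 2: at line 1 remove [jsmk] add [kjfh] -> 8 lines: pveb oakxq kjfh zvsdh vmln ctnb eol lgg
Hunk 3: at line 2 remove [zvsdh,vmln,ctnb] add [kbcuu,hpoqe] -> 7 lines: pveb oakxq kjfh kbcuu hpoqe eol lgg
Hunk 4: at line 2 remove [kbcuu,hpoqe] add [bzfj,azyl] -> 7 lines: pveb oakxq kjfh bzfj azyl eol lgg
Hunk 5: at line 3 remove [azyl] add [lkmy] -> 7 lines: pveb oakxq kjfh bzfj lkmy eol lgg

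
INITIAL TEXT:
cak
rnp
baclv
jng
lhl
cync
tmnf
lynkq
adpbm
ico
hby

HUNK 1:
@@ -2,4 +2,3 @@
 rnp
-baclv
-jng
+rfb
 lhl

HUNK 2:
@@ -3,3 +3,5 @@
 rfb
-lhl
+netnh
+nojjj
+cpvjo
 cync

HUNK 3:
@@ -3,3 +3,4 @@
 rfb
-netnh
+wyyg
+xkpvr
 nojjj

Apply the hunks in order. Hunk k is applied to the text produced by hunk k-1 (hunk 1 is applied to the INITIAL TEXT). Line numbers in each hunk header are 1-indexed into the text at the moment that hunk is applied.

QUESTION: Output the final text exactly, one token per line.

Hunk 1: at line 2 remove [baclv,jng] add [rfb] -> 10 lines: cak rnp rfb lhl cync tmnf lynkq adpbm ico hby
Hunk 2: at line 3 remove [lhl] add [netnh,nojjj,cpvjo] -> 12 lines: cak rnp rfb netnh nojjj cpvjo cync tmnf lynkq adpbm ico hby
Hunk 3: at line 3 remove [netnh] add [wyyg,xkpvr] -> 13 lines: cak rnp rfb wyyg xkpvr nojjj cpvjo cync tmnf lynkq adpbm ico hby

Answer: cak
rnp
rfb
wyyg
xkpvr
nojjj
cpvjo
cync
tmnf
lynkq
adpbm
ico
hby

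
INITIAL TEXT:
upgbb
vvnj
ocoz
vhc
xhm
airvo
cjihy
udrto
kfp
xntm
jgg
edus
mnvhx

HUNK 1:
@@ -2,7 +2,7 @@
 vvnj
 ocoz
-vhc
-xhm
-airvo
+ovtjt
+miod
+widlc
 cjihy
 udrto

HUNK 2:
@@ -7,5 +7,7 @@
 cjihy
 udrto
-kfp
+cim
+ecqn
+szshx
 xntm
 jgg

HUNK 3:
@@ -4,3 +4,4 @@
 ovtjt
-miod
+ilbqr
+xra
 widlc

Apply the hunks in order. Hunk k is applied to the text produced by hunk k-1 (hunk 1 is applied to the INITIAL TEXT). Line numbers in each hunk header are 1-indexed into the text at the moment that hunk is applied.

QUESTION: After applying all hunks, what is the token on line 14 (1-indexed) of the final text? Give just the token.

Answer: jgg

Derivation:
Hunk 1: at line 2 remove [vhc,xhm,airvo] add [ovtjt,miod,widlc] -> 13 lines: upgbb vvnj ocoz ovtjt miod widlc cjihy udrto kfp xntm jgg edus mnvhx
Hunk 2: at line 7 remove [kfp] add [cim,ecqn,szshx] -> 15 lines: upgbb vvnj ocoz ovtjt miod widlc cjihy udrto cim ecqn szshx xntm jgg edus mnvhx
Hunk 3: at line 4 remove [miod] add [ilbqr,xra] -> 16 lines: upgbb vvnj ocoz ovtjt ilbqr xra widlc cjihy udrto cim ecqn szshx xntm jgg edus mnvhx
Final line 14: jgg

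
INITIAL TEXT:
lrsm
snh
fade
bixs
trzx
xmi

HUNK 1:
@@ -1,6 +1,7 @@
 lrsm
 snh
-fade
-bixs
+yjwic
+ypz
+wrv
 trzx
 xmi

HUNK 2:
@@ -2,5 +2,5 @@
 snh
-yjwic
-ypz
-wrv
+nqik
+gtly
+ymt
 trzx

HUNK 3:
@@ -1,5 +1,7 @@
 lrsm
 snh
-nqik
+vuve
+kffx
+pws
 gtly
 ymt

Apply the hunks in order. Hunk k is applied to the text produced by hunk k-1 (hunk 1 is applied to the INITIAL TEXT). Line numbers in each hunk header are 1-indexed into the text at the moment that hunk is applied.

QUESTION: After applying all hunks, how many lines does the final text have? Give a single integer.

Answer: 9

Derivation:
Hunk 1: at line 1 remove [fade,bixs] add [yjwic,ypz,wrv] -> 7 lines: lrsm snh yjwic ypz wrv trzx xmi
Hunk 2: at line 2 remove [yjwic,ypz,wrv] add [nqik,gtly,ymt] -> 7 lines: lrsm snh nqik gtly ymt trzx xmi
Hunk 3: at line 1 remove [nqik] add [vuve,kffx,pws] -> 9 lines: lrsm snh vuve kffx pws gtly ymt trzx xmi
Final line count: 9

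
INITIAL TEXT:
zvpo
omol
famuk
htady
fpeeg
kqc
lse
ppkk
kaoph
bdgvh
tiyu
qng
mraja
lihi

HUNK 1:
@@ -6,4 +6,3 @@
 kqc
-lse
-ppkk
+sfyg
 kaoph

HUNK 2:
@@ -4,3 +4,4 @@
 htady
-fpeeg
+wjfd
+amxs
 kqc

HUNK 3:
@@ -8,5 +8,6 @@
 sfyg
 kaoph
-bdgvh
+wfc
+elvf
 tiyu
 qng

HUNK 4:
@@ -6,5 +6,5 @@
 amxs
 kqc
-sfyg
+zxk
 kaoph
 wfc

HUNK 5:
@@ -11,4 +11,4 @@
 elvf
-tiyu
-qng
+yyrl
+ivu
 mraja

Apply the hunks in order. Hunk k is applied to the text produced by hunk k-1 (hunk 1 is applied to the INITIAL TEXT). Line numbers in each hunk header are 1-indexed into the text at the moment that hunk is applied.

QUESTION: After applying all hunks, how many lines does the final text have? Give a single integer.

Answer: 15

Derivation:
Hunk 1: at line 6 remove [lse,ppkk] add [sfyg] -> 13 lines: zvpo omol famuk htady fpeeg kqc sfyg kaoph bdgvh tiyu qng mraja lihi
Hunk 2: at line 4 remove [fpeeg] add [wjfd,amxs] -> 14 lines: zvpo omol famuk htady wjfd amxs kqc sfyg kaoph bdgvh tiyu qng mraja lihi
Hunk 3: at line 8 remove [bdgvh] add [wfc,elvf] -> 15 lines: zvpo omol famuk htady wjfd amxs kqc sfyg kaoph wfc elvf tiyu qng mraja lihi
Hunk 4: at line 6 remove [sfyg] add [zxk] -> 15 lines: zvpo omol famuk htady wjfd amxs kqc zxk kaoph wfc elvf tiyu qng mraja lihi
Hunk 5: at line 11 remove [tiyu,qng] add [yyrl,ivu] -> 15 lines: zvpo omol famuk htady wjfd amxs kqc zxk kaoph wfc elvf yyrl ivu mraja lihi
Final line count: 15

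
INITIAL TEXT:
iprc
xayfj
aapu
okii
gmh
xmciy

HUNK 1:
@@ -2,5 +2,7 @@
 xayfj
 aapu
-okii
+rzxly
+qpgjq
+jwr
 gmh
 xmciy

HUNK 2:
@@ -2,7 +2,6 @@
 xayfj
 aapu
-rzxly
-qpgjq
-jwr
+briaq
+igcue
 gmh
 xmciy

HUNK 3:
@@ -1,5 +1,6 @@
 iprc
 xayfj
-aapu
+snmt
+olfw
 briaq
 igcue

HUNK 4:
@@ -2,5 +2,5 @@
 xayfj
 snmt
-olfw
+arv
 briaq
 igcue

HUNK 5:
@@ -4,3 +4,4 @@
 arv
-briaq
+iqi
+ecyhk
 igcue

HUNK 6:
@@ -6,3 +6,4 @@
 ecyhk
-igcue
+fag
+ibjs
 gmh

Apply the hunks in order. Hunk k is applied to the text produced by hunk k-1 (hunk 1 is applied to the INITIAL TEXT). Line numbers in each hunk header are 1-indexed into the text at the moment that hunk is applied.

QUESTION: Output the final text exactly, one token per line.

Hunk 1: at line 2 remove [okii] add [rzxly,qpgjq,jwr] -> 8 lines: iprc xayfj aapu rzxly qpgjq jwr gmh xmciy
Hunk 2: at line 2 remove [rzxly,qpgjq,jwr] add [briaq,igcue] -> 7 lines: iprc xayfj aapu briaq igcue gmh xmciy
Hunk 3: at line 1 remove [aapu] add [snmt,olfw] -> 8 lines: iprc xayfj snmt olfw briaq igcue gmh xmciy
Hunk 4: at line 2 remove [olfw] add [arv] -> 8 lines: iprc xayfj snmt arv briaq igcue gmh xmciy
Hunk 5: at line 4 remove [briaq] add [iqi,ecyhk] -> 9 lines: iprc xayfj snmt arv iqi ecyhk igcue gmh xmciy
Hunk 6: at line 6 remove [igcue] add [fag,ibjs] -> 10 lines: iprc xayfj snmt arv iqi ecyhk fag ibjs gmh xmciy

Answer: iprc
xayfj
snmt
arv
iqi
ecyhk
fag
ibjs
gmh
xmciy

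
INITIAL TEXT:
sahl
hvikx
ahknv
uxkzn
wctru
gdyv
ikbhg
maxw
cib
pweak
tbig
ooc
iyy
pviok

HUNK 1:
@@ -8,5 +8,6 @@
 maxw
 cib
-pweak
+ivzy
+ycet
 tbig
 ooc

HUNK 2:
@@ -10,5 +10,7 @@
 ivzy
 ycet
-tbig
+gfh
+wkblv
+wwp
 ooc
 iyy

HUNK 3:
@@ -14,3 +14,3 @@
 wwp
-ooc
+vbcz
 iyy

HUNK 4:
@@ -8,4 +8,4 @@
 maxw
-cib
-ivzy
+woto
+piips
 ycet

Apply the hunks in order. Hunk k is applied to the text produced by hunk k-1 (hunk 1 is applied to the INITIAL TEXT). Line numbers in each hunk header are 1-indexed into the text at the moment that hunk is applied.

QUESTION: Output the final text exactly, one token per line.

Answer: sahl
hvikx
ahknv
uxkzn
wctru
gdyv
ikbhg
maxw
woto
piips
ycet
gfh
wkblv
wwp
vbcz
iyy
pviok

Derivation:
Hunk 1: at line 8 remove [pweak] add [ivzy,ycet] -> 15 lines: sahl hvikx ahknv uxkzn wctru gdyv ikbhg maxw cib ivzy ycet tbig ooc iyy pviok
Hunk 2: at line 10 remove [tbig] add [gfh,wkblv,wwp] -> 17 lines: sahl hvikx ahknv uxkzn wctru gdyv ikbhg maxw cib ivzy ycet gfh wkblv wwp ooc iyy pviok
Hunk 3: at line 14 remove [ooc] add [vbcz] -> 17 lines: sahl hvikx ahknv uxkzn wctru gdyv ikbhg maxw cib ivzy ycet gfh wkblv wwp vbcz iyy pviok
Hunk 4: at line 8 remove [cib,ivzy] add [woto,piips] -> 17 lines: sahl hvikx ahknv uxkzn wctru gdyv ikbhg maxw woto piips ycet gfh wkblv wwp vbcz iyy pviok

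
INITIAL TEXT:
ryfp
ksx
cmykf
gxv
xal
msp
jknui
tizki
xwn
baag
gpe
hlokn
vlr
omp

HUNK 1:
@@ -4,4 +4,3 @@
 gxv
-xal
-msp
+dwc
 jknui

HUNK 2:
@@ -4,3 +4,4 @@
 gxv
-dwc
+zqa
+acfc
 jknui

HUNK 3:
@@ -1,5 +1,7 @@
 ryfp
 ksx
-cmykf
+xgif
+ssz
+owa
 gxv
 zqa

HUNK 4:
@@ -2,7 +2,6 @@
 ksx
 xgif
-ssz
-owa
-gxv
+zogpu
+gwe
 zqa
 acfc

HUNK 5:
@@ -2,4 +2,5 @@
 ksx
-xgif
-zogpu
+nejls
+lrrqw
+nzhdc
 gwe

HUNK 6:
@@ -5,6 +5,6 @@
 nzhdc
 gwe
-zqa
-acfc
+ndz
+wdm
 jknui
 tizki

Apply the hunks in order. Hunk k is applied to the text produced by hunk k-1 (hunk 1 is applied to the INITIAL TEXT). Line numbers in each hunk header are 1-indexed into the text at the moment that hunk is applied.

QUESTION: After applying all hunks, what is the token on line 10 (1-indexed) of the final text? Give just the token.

Answer: tizki

Derivation:
Hunk 1: at line 4 remove [xal,msp] add [dwc] -> 13 lines: ryfp ksx cmykf gxv dwc jknui tizki xwn baag gpe hlokn vlr omp
Hunk 2: at line 4 remove [dwc] add [zqa,acfc] -> 14 lines: ryfp ksx cmykf gxv zqa acfc jknui tizki xwn baag gpe hlokn vlr omp
Hunk 3: at line 1 remove [cmykf] add [xgif,ssz,owa] -> 16 lines: ryfp ksx xgif ssz owa gxv zqa acfc jknui tizki xwn baag gpe hlokn vlr omp
Hunk 4: at line 2 remove [ssz,owa,gxv] add [zogpu,gwe] -> 15 lines: ryfp ksx xgif zogpu gwe zqa acfc jknui tizki xwn baag gpe hlokn vlr omp
Hunk 5: at line 2 remove [xgif,zogpu] add [nejls,lrrqw,nzhdc] -> 16 lines: ryfp ksx nejls lrrqw nzhdc gwe zqa acfc jknui tizki xwn baag gpe hlokn vlr omp
Hunk 6: at line 5 remove [zqa,acfc] add [ndz,wdm] -> 16 lines: ryfp ksx nejls lrrqw nzhdc gwe ndz wdm jknui tizki xwn baag gpe hlokn vlr omp
Final line 10: tizki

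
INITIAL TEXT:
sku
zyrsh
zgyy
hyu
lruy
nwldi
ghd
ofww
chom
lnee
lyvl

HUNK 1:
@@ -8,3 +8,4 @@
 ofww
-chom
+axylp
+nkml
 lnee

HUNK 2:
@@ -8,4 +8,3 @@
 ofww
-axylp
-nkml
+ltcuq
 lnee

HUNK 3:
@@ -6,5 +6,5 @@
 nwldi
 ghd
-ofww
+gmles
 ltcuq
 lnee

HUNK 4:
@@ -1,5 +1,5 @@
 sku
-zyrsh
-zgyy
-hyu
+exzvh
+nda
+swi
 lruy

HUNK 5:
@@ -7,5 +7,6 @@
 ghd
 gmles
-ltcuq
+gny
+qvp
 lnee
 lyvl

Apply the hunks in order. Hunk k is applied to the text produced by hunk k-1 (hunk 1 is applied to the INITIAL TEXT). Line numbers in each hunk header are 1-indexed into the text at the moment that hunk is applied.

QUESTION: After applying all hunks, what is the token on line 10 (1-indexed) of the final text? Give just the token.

Hunk 1: at line 8 remove [chom] add [axylp,nkml] -> 12 lines: sku zyrsh zgyy hyu lruy nwldi ghd ofww axylp nkml lnee lyvl
Hunk 2: at line 8 remove [axylp,nkml] add [ltcuq] -> 11 lines: sku zyrsh zgyy hyu lruy nwldi ghd ofww ltcuq lnee lyvl
Hunk 3: at line 6 remove [ofww] add [gmles] -> 11 lines: sku zyrsh zgyy hyu lruy nwldi ghd gmles ltcuq lnee lyvl
Hunk 4: at line 1 remove [zyrsh,zgyy,hyu] add [exzvh,nda,swi] -> 11 lines: sku exzvh nda swi lruy nwldi ghd gmles ltcuq lnee lyvl
Hunk 5: at line 7 remove [ltcuq] add [gny,qvp] -> 12 lines: sku exzvh nda swi lruy nwldi ghd gmles gny qvp lnee lyvl
Final line 10: qvp

Answer: qvp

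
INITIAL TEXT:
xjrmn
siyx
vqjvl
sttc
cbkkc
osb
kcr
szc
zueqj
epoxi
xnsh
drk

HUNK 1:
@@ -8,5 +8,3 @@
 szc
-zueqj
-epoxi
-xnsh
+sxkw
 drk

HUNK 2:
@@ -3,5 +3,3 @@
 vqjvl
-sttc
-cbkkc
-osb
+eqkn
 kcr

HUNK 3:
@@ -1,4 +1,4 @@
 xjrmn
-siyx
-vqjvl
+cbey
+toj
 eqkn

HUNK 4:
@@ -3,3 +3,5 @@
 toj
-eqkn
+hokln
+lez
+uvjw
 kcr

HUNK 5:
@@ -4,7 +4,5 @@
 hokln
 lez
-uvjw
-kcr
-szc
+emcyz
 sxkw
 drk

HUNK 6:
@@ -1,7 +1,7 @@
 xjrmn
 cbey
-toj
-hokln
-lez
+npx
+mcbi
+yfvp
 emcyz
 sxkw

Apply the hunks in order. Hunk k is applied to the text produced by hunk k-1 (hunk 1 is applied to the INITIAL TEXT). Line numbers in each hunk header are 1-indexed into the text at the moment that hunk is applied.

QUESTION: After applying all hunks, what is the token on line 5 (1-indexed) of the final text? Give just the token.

Answer: yfvp

Derivation:
Hunk 1: at line 8 remove [zueqj,epoxi,xnsh] add [sxkw] -> 10 lines: xjrmn siyx vqjvl sttc cbkkc osb kcr szc sxkw drk
Hunk 2: at line 3 remove [sttc,cbkkc,osb] add [eqkn] -> 8 lines: xjrmn siyx vqjvl eqkn kcr szc sxkw drk
Hunk 3: at line 1 remove [siyx,vqjvl] add [cbey,toj] -> 8 lines: xjrmn cbey toj eqkn kcr szc sxkw drk
Hunk 4: at line 3 remove [eqkn] add [hokln,lez,uvjw] -> 10 lines: xjrmn cbey toj hokln lez uvjw kcr szc sxkw drk
Hunk 5: at line 4 remove [uvjw,kcr,szc] add [emcyz] -> 8 lines: xjrmn cbey toj hokln lez emcyz sxkw drk
Hunk 6: at line 1 remove [toj,hokln,lez] add [npx,mcbi,yfvp] -> 8 lines: xjrmn cbey npx mcbi yfvp emcyz sxkw drk
Final line 5: yfvp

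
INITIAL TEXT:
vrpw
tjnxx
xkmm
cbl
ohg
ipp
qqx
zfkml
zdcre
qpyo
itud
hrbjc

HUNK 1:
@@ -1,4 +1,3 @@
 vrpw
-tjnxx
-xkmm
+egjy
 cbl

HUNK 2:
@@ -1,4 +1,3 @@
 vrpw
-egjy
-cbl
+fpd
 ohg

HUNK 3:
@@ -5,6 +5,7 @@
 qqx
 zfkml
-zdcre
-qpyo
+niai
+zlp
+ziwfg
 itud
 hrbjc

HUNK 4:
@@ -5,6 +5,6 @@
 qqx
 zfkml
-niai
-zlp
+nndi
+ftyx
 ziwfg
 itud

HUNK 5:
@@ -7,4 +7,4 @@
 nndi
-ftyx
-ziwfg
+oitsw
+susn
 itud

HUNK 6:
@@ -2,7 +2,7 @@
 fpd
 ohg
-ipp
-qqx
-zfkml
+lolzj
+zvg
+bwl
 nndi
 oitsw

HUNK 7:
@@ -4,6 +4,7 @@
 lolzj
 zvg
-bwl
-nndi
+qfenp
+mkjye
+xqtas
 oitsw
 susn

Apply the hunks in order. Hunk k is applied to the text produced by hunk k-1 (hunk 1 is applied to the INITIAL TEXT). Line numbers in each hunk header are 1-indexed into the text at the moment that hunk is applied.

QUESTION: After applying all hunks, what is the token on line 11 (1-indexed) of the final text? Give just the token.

Answer: itud

Derivation:
Hunk 1: at line 1 remove [tjnxx,xkmm] add [egjy] -> 11 lines: vrpw egjy cbl ohg ipp qqx zfkml zdcre qpyo itud hrbjc
Hunk 2: at line 1 remove [egjy,cbl] add [fpd] -> 10 lines: vrpw fpd ohg ipp qqx zfkml zdcre qpyo itud hrbjc
Hunk 3: at line 5 remove [zdcre,qpyo] add [niai,zlp,ziwfg] -> 11 lines: vrpw fpd ohg ipp qqx zfkml niai zlp ziwfg itud hrbjc
Hunk 4: at line 5 remove [niai,zlp] add [nndi,ftyx] -> 11 lines: vrpw fpd ohg ipp qqx zfkml nndi ftyx ziwfg itud hrbjc
Hunk 5: at line 7 remove [ftyx,ziwfg] add [oitsw,susn] -> 11 lines: vrpw fpd ohg ipp qqx zfkml nndi oitsw susn itud hrbjc
Hunk 6: at line 2 remove [ipp,qqx,zfkml] add [lolzj,zvg,bwl] -> 11 lines: vrpw fpd ohg lolzj zvg bwl nndi oitsw susn itud hrbjc
Hunk 7: at line 4 remove [bwl,nndi] add [qfenp,mkjye,xqtas] -> 12 lines: vrpw fpd ohg lolzj zvg qfenp mkjye xqtas oitsw susn itud hrbjc
Final line 11: itud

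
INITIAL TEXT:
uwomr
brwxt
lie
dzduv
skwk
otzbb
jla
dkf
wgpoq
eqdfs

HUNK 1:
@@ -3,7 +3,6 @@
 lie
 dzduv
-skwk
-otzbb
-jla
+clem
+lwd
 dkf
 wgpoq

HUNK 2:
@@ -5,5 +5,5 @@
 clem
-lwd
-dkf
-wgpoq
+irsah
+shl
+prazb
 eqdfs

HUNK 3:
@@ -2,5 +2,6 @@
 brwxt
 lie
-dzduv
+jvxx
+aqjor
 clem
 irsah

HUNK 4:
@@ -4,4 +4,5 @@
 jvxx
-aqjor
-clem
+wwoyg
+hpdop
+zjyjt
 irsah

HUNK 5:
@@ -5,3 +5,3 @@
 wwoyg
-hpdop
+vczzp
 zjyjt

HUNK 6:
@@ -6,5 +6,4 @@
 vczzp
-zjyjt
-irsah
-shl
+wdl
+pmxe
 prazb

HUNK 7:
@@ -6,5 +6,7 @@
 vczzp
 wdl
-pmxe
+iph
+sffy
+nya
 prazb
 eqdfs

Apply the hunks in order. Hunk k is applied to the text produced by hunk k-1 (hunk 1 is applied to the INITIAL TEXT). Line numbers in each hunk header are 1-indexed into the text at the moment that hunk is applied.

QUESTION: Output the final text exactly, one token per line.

Answer: uwomr
brwxt
lie
jvxx
wwoyg
vczzp
wdl
iph
sffy
nya
prazb
eqdfs

Derivation:
Hunk 1: at line 3 remove [skwk,otzbb,jla] add [clem,lwd] -> 9 lines: uwomr brwxt lie dzduv clem lwd dkf wgpoq eqdfs
Hunk 2: at line 5 remove [lwd,dkf,wgpoq] add [irsah,shl,prazb] -> 9 lines: uwomr brwxt lie dzduv clem irsah shl prazb eqdfs
Hunk 3: at line 2 remove [dzduv] add [jvxx,aqjor] -> 10 lines: uwomr brwxt lie jvxx aqjor clem irsah shl prazb eqdfs
Hunk 4: at line 4 remove [aqjor,clem] add [wwoyg,hpdop,zjyjt] -> 11 lines: uwomr brwxt lie jvxx wwoyg hpdop zjyjt irsah shl prazb eqdfs
Hunk 5: at line 5 remove [hpdop] add [vczzp] -> 11 lines: uwomr brwxt lie jvxx wwoyg vczzp zjyjt irsah shl prazb eqdfs
Hunk 6: at line 6 remove [zjyjt,irsah,shl] add [wdl,pmxe] -> 10 lines: uwomr brwxt lie jvxx wwoyg vczzp wdl pmxe prazb eqdfs
Hunk 7: at line 6 remove [pmxe] add [iph,sffy,nya] -> 12 lines: uwomr brwxt lie jvxx wwoyg vczzp wdl iph sffy nya prazb eqdfs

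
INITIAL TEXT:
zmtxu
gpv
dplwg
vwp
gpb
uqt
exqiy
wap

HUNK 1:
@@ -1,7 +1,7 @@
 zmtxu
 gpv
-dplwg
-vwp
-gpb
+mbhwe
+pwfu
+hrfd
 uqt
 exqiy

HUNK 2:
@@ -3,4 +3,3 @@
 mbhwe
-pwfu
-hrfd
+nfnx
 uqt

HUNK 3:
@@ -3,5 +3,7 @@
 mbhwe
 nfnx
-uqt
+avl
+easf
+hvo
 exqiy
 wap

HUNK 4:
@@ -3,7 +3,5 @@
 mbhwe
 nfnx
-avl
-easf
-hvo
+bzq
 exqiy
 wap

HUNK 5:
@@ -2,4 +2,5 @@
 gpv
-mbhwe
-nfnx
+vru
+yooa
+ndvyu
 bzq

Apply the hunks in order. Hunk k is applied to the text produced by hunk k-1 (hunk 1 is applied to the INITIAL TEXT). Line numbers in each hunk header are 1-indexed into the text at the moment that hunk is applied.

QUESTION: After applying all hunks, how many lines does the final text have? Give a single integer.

Hunk 1: at line 1 remove [dplwg,vwp,gpb] add [mbhwe,pwfu,hrfd] -> 8 lines: zmtxu gpv mbhwe pwfu hrfd uqt exqiy wap
Hunk 2: at line 3 remove [pwfu,hrfd] add [nfnx] -> 7 lines: zmtxu gpv mbhwe nfnx uqt exqiy wap
Hunk 3: at line 3 remove [uqt] add [avl,easf,hvo] -> 9 lines: zmtxu gpv mbhwe nfnx avl easf hvo exqiy wap
Hunk 4: at line 3 remove [avl,easf,hvo] add [bzq] -> 7 lines: zmtxu gpv mbhwe nfnx bzq exqiy wap
Hunk 5: at line 2 remove [mbhwe,nfnx] add [vru,yooa,ndvyu] -> 8 lines: zmtxu gpv vru yooa ndvyu bzq exqiy wap
Final line count: 8

Answer: 8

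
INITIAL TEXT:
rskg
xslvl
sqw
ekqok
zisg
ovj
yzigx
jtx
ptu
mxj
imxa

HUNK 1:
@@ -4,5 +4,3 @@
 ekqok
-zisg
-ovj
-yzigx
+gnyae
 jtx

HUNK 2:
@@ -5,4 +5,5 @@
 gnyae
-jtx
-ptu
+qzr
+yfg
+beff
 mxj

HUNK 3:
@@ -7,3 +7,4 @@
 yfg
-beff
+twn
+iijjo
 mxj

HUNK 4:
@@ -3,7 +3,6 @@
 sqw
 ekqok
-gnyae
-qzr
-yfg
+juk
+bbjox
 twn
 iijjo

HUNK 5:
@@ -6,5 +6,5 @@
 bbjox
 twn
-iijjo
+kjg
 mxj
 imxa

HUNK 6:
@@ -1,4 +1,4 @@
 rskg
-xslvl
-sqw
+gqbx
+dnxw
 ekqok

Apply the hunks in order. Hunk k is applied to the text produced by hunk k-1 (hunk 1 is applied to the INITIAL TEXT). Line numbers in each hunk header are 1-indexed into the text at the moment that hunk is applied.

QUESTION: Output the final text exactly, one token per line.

Answer: rskg
gqbx
dnxw
ekqok
juk
bbjox
twn
kjg
mxj
imxa

Derivation:
Hunk 1: at line 4 remove [zisg,ovj,yzigx] add [gnyae] -> 9 lines: rskg xslvl sqw ekqok gnyae jtx ptu mxj imxa
Hunk 2: at line 5 remove [jtx,ptu] add [qzr,yfg,beff] -> 10 lines: rskg xslvl sqw ekqok gnyae qzr yfg beff mxj imxa
Hunk 3: at line 7 remove [beff] add [twn,iijjo] -> 11 lines: rskg xslvl sqw ekqok gnyae qzr yfg twn iijjo mxj imxa
Hunk 4: at line 3 remove [gnyae,qzr,yfg] add [juk,bbjox] -> 10 lines: rskg xslvl sqw ekqok juk bbjox twn iijjo mxj imxa
Hunk 5: at line 6 remove [iijjo] add [kjg] -> 10 lines: rskg xslvl sqw ekqok juk bbjox twn kjg mxj imxa
Hunk 6: at line 1 remove [xslvl,sqw] add [gqbx,dnxw] -> 10 lines: rskg gqbx dnxw ekqok juk bbjox twn kjg mxj imxa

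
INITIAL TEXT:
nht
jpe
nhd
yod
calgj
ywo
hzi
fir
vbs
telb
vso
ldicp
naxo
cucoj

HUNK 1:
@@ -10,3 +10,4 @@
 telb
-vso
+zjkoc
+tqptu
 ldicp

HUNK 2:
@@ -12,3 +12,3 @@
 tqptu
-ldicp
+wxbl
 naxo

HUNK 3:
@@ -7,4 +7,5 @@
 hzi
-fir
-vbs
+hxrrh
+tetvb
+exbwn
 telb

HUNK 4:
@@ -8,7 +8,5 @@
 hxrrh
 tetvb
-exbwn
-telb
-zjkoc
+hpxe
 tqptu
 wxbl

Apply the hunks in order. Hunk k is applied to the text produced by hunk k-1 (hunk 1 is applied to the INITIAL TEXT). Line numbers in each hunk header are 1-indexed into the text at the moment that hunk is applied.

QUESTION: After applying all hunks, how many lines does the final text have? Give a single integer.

Answer: 14

Derivation:
Hunk 1: at line 10 remove [vso] add [zjkoc,tqptu] -> 15 lines: nht jpe nhd yod calgj ywo hzi fir vbs telb zjkoc tqptu ldicp naxo cucoj
Hunk 2: at line 12 remove [ldicp] add [wxbl] -> 15 lines: nht jpe nhd yod calgj ywo hzi fir vbs telb zjkoc tqptu wxbl naxo cucoj
Hunk 3: at line 7 remove [fir,vbs] add [hxrrh,tetvb,exbwn] -> 16 lines: nht jpe nhd yod calgj ywo hzi hxrrh tetvb exbwn telb zjkoc tqptu wxbl naxo cucoj
Hunk 4: at line 8 remove [exbwn,telb,zjkoc] add [hpxe] -> 14 lines: nht jpe nhd yod calgj ywo hzi hxrrh tetvb hpxe tqptu wxbl naxo cucoj
Final line count: 14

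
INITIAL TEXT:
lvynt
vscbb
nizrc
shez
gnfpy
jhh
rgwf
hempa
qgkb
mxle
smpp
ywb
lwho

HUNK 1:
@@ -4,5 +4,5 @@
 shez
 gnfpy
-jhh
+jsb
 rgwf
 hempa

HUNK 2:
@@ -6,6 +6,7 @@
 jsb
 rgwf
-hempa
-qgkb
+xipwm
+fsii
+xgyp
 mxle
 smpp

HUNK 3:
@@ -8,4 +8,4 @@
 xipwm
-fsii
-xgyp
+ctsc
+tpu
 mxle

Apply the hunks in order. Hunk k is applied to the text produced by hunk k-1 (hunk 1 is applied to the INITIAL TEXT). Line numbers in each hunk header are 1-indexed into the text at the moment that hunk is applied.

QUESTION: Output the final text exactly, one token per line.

Answer: lvynt
vscbb
nizrc
shez
gnfpy
jsb
rgwf
xipwm
ctsc
tpu
mxle
smpp
ywb
lwho

Derivation:
Hunk 1: at line 4 remove [jhh] add [jsb] -> 13 lines: lvynt vscbb nizrc shez gnfpy jsb rgwf hempa qgkb mxle smpp ywb lwho
Hunk 2: at line 6 remove [hempa,qgkb] add [xipwm,fsii,xgyp] -> 14 lines: lvynt vscbb nizrc shez gnfpy jsb rgwf xipwm fsii xgyp mxle smpp ywb lwho
Hunk 3: at line 8 remove [fsii,xgyp] add [ctsc,tpu] -> 14 lines: lvynt vscbb nizrc shez gnfpy jsb rgwf xipwm ctsc tpu mxle smpp ywb lwho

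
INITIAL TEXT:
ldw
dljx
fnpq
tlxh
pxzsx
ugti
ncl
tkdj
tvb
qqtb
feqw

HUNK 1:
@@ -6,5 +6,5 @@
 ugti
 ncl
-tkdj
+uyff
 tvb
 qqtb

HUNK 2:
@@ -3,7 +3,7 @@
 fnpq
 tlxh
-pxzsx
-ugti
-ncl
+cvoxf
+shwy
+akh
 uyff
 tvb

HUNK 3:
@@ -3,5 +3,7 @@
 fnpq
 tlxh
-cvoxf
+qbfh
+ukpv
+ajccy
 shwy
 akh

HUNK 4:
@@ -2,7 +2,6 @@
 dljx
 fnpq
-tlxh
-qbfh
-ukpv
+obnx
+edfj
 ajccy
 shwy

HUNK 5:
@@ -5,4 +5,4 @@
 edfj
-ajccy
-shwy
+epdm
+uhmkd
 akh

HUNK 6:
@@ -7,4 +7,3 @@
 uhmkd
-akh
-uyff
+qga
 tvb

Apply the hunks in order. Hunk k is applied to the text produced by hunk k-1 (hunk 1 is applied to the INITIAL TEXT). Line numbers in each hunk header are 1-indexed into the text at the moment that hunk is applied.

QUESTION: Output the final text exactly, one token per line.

Hunk 1: at line 6 remove [tkdj] add [uyff] -> 11 lines: ldw dljx fnpq tlxh pxzsx ugti ncl uyff tvb qqtb feqw
Hunk 2: at line 3 remove [pxzsx,ugti,ncl] add [cvoxf,shwy,akh] -> 11 lines: ldw dljx fnpq tlxh cvoxf shwy akh uyff tvb qqtb feqw
Hunk 3: at line 3 remove [cvoxf] add [qbfh,ukpv,ajccy] -> 13 lines: ldw dljx fnpq tlxh qbfh ukpv ajccy shwy akh uyff tvb qqtb feqw
Hunk 4: at line 2 remove [tlxh,qbfh,ukpv] add [obnx,edfj] -> 12 lines: ldw dljx fnpq obnx edfj ajccy shwy akh uyff tvb qqtb feqw
Hunk 5: at line 5 remove [ajccy,shwy] add [epdm,uhmkd] -> 12 lines: ldw dljx fnpq obnx edfj epdm uhmkd akh uyff tvb qqtb feqw
Hunk 6: at line 7 remove [akh,uyff] add [qga] -> 11 lines: ldw dljx fnpq obnx edfj epdm uhmkd qga tvb qqtb feqw

Answer: ldw
dljx
fnpq
obnx
edfj
epdm
uhmkd
qga
tvb
qqtb
feqw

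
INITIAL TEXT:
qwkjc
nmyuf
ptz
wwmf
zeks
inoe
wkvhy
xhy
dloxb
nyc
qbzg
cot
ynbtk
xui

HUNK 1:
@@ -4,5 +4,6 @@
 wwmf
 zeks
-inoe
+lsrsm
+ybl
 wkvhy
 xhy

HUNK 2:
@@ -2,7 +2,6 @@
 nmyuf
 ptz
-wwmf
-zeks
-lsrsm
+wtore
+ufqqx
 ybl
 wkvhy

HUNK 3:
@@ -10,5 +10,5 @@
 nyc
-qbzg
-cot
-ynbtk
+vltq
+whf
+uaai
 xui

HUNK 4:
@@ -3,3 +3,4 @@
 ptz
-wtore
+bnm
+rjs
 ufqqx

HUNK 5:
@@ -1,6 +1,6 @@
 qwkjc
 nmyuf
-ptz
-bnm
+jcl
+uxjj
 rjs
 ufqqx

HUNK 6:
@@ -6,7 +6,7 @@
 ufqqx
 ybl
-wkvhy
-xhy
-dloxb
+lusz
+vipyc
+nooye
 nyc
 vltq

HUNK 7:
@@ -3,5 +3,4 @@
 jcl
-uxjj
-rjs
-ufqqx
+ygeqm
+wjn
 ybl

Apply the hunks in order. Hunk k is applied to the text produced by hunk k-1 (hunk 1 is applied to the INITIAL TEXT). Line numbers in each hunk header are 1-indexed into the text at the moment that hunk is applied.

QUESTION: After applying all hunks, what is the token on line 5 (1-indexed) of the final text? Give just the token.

Hunk 1: at line 4 remove [inoe] add [lsrsm,ybl] -> 15 lines: qwkjc nmyuf ptz wwmf zeks lsrsm ybl wkvhy xhy dloxb nyc qbzg cot ynbtk xui
Hunk 2: at line 2 remove [wwmf,zeks,lsrsm] add [wtore,ufqqx] -> 14 lines: qwkjc nmyuf ptz wtore ufqqx ybl wkvhy xhy dloxb nyc qbzg cot ynbtk xui
Hunk 3: at line 10 remove [qbzg,cot,ynbtk] add [vltq,whf,uaai] -> 14 lines: qwkjc nmyuf ptz wtore ufqqx ybl wkvhy xhy dloxb nyc vltq whf uaai xui
Hunk 4: at line 3 remove [wtore] add [bnm,rjs] -> 15 lines: qwkjc nmyuf ptz bnm rjs ufqqx ybl wkvhy xhy dloxb nyc vltq whf uaai xui
Hunk 5: at line 1 remove [ptz,bnm] add [jcl,uxjj] -> 15 lines: qwkjc nmyuf jcl uxjj rjs ufqqx ybl wkvhy xhy dloxb nyc vltq whf uaai xui
Hunk 6: at line 6 remove [wkvhy,xhy,dloxb] add [lusz,vipyc,nooye] -> 15 lines: qwkjc nmyuf jcl uxjj rjs ufqqx ybl lusz vipyc nooye nyc vltq whf uaai xui
Hunk 7: at line 3 remove [uxjj,rjs,ufqqx] add [ygeqm,wjn] -> 14 lines: qwkjc nmyuf jcl ygeqm wjn ybl lusz vipyc nooye nyc vltq whf uaai xui
Final line 5: wjn

Answer: wjn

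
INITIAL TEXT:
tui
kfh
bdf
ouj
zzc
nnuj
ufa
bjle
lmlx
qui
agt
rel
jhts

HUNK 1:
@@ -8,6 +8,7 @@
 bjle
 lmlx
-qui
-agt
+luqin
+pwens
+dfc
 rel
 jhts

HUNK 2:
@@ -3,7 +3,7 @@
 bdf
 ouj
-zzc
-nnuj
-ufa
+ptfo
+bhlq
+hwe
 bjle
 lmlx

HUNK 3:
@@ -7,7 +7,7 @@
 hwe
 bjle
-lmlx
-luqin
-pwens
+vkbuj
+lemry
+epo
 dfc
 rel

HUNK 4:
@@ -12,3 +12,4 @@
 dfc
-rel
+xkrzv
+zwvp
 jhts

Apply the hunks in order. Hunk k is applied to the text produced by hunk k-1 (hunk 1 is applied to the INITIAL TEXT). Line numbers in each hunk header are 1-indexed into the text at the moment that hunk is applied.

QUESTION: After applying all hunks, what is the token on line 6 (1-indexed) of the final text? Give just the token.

Hunk 1: at line 8 remove [qui,agt] add [luqin,pwens,dfc] -> 14 lines: tui kfh bdf ouj zzc nnuj ufa bjle lmlx luqin pwens dfc rel jhts
Hunk 2: at line 3 remove [zzc,nnuj,ufa] add [ptfo,bhlq,hwe] -> 14 lines: tui kfh bdf ouj ptfo bhlq hwe bjle lmlx luqin pwens dfc rel jhts
Hunk 3: at line 7 remove [lmlx,luqin,pwens] add [vkbuj,lemry,epo] -> 14 lines: tui kfh bdf ouj ptfo bhlq hwe bjle vkbuj lemry epo dfc rel jhts
Hunk 4: at line 12 remove [rel] add [xkrzv,zwvp] -> 15 lines: tui kfh bdf ouj ptfo bhlq hwe bjle vkbuj lemry epo dfc xkrzv zwvp jhts
Final line 6: bhlq

Answer: bhlq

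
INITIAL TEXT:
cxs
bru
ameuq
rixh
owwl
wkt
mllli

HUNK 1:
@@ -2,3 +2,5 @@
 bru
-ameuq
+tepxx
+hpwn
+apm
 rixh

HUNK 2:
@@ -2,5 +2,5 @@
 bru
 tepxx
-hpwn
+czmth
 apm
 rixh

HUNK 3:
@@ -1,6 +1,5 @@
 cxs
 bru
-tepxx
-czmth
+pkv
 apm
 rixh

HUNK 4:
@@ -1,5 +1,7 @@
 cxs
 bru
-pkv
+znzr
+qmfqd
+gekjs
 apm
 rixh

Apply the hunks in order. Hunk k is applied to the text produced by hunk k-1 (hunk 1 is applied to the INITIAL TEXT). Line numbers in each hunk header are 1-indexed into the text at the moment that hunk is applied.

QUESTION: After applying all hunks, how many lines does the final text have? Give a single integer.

Hunk 1: at line 2 remove [ameuq] add [tepxx,hpwn,apm] -> 9 lines: cxs bru tepxx hpwn apm rixh owwl wkt mllli
Hunk 2: at line 2 remove [hpwn] add [czmth] -> 9 lines: cxs bru tepxx czmth apm rixh owwl wkt mllli
Hunk 3: at line 1 remove [tepxx,czmth] add [pkv] -> 8 lines: cxs bru pkv apm rixh owwl wkt mllli
Hunk 4: at line 1 remove [pkv] add [znzr,qmfqd,gekjs] -> 10 lines: cxs bru znzr qmfqd gekjs apm rixh owwl wkt mllli
Final line count: 10

Answer: 10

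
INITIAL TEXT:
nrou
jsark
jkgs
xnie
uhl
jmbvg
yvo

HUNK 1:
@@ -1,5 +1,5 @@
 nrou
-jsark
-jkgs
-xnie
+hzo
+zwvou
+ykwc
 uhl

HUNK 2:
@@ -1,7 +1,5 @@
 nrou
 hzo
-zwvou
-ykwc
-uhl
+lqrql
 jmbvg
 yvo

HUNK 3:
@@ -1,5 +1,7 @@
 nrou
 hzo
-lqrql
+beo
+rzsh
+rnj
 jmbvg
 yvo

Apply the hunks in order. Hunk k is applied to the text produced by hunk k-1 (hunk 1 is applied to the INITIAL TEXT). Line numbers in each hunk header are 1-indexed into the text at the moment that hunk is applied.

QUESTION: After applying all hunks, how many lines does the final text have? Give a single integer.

Answer: 7

Derivation:
Hunk 1: at line 1 remove [jsark,jkgs,xnie] add [hzo,zwvou,ykwc] -> 7 lines: nrou hzo zwvou ykwc uhl jmbvg yvo
Hunk 2: at line 1 remove [zwvou,ykwc,uhl] add [lqrql] -> 5 lines: nrou hzo lqrql jmbvg yvo
Hunk 3: at line 1 remove [lqrql] add [beo,rzsh,rnj] -> 7 lines: nrou hzo beo rzsh rnj jmbvg yvo
Final line count: 7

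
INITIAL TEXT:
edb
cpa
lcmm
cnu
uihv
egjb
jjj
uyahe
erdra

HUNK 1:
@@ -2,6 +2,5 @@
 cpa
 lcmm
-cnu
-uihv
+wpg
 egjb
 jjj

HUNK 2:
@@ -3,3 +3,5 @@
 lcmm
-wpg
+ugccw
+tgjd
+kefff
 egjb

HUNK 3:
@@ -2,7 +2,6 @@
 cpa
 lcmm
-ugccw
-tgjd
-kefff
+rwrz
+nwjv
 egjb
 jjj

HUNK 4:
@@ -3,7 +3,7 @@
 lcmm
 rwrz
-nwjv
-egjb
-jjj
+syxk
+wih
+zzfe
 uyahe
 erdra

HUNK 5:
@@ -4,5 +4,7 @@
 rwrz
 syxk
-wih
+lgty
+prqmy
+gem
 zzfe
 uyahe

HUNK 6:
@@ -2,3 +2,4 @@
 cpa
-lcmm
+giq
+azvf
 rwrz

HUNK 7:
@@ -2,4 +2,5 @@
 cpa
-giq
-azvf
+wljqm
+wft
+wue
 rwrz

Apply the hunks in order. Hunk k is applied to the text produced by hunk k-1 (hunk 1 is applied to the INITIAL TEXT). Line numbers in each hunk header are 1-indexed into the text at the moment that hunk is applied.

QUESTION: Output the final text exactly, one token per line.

Hunk 1: at line 2 remove [cnu,uihv] add [wpg] -> 8 lines: edb cpa lcmm wpg egjb jjj uyahe erdra
Hunk 2: at line 3 remove [wpg] add [ugccw,tgjd,kefff] -> 10 lines: edb cpa lcmm ugccw tgjd kefff egjb jjj uyahe erdra
Hunk 3: at line 2 remove [ugccw,tgjd,kefff] add [rwrz,nwjv] -> 9 lines: edb cpa lcmm rwrz nwjv egjb jjj uyahe erdra
Hunk 4: at line 3 remove [nwjv,egjb,jjj] add [syxk,wih,zzfe] -> 9 lines: edb cpa lcmm rwrz syxk wih zzfe uyahe erdra
Hunk 5: at line 4 remove [wih] add [lgty,prqmy,gem] -> 11 lines: edb cpa lcmm rwrz syxk lgty prqmy gem zzfe uyahe erdra
Hunk 6: at line 2 remove [lcmm] add [giq,azvf] -> 12 lines: edb cpa giq azvf rwrz syxk lgty prqmy gem zzfe uyahe erdra
Hunk 7: at line 2 remove [giq,azvf] add [wljqm,wft,wue] -> 13 lines: edb cpa wljqm wft wue rwrz syxk lgty prqmy gem zzfe uyahe erdra

Answer: edb
cpa
wljqm
wft
wue
rwrz
syxk
lgty
prqmy
gem
zzfe
uyahe
erdra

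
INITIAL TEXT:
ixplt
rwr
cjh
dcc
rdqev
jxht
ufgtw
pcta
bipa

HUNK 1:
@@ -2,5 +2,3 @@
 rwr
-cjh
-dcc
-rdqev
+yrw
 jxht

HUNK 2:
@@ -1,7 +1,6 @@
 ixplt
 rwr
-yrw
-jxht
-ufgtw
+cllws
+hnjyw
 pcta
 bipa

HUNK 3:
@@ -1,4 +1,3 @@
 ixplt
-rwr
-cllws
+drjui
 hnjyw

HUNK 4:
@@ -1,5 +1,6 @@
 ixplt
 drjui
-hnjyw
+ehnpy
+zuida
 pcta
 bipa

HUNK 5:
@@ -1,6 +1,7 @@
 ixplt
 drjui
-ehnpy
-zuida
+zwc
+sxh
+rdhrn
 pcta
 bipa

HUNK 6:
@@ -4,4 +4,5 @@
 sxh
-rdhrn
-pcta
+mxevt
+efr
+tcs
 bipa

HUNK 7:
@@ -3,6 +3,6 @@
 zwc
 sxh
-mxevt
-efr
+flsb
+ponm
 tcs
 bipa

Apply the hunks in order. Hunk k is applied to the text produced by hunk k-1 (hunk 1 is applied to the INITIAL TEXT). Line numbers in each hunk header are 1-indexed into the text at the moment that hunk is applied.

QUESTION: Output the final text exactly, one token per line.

Hunk 1: at line 2 remove [cjh,dcc,rdqev] add [yrw] -> 7 lines: ixplt rwr yrw jxht ufgtw pcta bipa
Hunk 2: at line 1 remove [yrw,jxht,ufgtw] add [cllws,hnjyw] -> 6 lines: ixplt rwr cllws hnjyw pcta bipa
Hunk 3: at line 1 remove [rwr,cllws] add [drjui] -> 5 lines: ixplt drjui hnjyw pcta bipa
Hunk 4: at line 1 remove [hnjyw] add [ehnpy,zuida] -> 6 lines: ixplt drjui ehnpy zuida pcta bipa
Hunk 5: at line 1 remove [ehnpy,zuida] add [zwc,sxh,rdhrn] -> 7 lines: ixplt drjui zwc sxh rdhrn pcta bipa
Hunk 6: at line 4 remove [rdhrn,pcta] add [mxevt,efr,tcs] -> 8 lines: ixplt drjui zwc sxh mxevt efr tcs bipa
Hunk 7: at line 3 remove [mxevt,efr] add [flsb,ponm] -> 8 lines: ixplt drjui zwc sxh flsb ponm tcs bipa

Answer: ixplt
drjui
zwc
sxh
flsb
ponm
tcs
bipa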